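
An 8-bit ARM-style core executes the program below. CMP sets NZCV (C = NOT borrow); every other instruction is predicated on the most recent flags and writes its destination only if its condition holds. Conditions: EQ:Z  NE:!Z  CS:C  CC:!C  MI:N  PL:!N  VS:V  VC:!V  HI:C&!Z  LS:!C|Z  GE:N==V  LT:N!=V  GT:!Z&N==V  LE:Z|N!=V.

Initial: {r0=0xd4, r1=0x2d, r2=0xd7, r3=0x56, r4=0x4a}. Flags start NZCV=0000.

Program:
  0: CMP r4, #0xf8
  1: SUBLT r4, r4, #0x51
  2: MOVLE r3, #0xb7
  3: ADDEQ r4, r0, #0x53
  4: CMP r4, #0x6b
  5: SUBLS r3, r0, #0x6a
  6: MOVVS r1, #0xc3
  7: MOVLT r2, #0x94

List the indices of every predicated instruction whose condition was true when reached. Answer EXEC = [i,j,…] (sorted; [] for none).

0: ✓ CMP  NZCV=0000
1: · SUBLT
2: · MOVLE
3: · ADDEQ
4: ✓ CMP  NZCV=1000
5: ✓ SUBLS  r3←0x6a
6: · MOVVS
7: ✓ MOVLT  r2←0x94

EXEC = [5,7]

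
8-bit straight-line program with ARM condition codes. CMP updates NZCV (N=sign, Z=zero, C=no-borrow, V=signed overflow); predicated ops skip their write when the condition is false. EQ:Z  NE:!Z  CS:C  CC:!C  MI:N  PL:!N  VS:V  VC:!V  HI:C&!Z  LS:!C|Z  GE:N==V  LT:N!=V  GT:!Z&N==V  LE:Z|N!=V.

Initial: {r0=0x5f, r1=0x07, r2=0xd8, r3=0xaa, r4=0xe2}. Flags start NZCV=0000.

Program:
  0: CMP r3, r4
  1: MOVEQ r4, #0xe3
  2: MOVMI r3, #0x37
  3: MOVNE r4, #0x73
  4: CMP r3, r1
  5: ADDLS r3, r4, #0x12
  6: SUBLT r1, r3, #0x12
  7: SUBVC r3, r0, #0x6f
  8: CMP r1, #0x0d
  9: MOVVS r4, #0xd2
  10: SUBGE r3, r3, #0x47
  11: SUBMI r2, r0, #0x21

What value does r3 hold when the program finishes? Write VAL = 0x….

VAL = 0xf0

0: ✓ CMP  NZCV=1000
1: · MOVEQ
2: ✓ MOVMI  r3←0x37
3: ✓ MOVNE  r4←0x73
4: ✓ CMP  NZCV=0010
5: · ADDLS
6: · SUBLT
7: ✓ SUBVC  r3←0xf0
8: ✓ CMP  NZCV=1000
9: · MOVVS
10: · SUBGE
11: ✓ SUBMI  r2←0x3e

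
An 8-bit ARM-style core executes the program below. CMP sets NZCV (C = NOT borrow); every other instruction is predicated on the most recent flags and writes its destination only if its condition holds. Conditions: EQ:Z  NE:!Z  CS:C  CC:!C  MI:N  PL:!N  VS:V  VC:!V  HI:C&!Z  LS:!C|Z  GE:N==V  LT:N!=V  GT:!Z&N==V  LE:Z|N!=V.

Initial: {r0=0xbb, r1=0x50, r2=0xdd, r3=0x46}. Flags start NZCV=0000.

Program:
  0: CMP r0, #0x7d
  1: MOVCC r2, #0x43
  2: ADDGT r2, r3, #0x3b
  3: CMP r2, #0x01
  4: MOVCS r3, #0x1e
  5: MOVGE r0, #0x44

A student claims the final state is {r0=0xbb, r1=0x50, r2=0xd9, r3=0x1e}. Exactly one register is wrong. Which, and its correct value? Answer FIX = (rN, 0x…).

0: ✓ CMP  NZCV=0011
1: · MOVCC
2: · ADDGT
3: ✓ CMP  NZCV=1010
4: ✓ MOVCS  r3←0x1e
5: · MOVGE

FIX = (r2, 0xdd)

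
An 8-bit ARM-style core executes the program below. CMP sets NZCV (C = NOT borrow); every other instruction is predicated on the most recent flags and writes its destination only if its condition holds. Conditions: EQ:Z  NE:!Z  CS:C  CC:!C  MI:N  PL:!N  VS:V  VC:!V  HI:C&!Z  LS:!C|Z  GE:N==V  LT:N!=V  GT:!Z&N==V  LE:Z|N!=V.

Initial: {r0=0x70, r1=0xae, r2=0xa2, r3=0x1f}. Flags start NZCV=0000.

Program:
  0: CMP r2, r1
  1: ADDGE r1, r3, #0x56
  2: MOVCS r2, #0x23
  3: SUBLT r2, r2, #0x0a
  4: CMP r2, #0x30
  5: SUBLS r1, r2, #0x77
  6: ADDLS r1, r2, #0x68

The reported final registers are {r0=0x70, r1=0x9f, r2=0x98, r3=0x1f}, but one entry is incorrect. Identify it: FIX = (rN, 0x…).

FIX = (r1, 0xae)

[0] flags=1000 → (cmp)
[1] flags=1000 GE?F → skip
[2] flags=1000 CS?F → skip
[3] flags=1000 LT?T → r2=0x98
[4] flags=0011 → (cmp)
[5] flags=0011 LS?F → skip
[6] flags=0011 LS?F → skip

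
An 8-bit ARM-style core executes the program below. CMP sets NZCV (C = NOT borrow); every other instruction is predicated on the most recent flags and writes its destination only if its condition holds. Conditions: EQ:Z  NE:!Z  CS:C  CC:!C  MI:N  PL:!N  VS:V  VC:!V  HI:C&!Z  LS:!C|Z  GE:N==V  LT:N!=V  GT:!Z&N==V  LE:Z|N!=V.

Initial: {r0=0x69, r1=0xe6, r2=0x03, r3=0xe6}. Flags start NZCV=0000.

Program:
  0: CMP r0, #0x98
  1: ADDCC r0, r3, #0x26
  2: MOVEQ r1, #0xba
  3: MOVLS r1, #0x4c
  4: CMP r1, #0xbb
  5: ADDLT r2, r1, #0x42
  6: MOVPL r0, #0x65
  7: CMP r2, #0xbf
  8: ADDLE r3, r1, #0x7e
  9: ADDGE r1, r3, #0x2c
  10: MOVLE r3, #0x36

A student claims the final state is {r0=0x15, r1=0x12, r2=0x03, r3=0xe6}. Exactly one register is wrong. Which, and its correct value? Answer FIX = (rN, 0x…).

[0] flags=1001 → (cmp)
[1] flags=1001 CC?T → r0=0x0c
[2] flags=1001 EQ?F → skip
[3] flags=1001 LS?T → r1=0x4c
[4] flags=1001 → (cmp)
[5] flags=1001 LT?F → skip
[6] flags=1001 PL?F → skip
[7] flags=0000 → (cmp)
[8] flags=0000 LE?F → skip
[9] flags=0000 GE?T → r1=0x12
[10] flags=0000 LE?F → skip

FIX = (r0, 0x0c)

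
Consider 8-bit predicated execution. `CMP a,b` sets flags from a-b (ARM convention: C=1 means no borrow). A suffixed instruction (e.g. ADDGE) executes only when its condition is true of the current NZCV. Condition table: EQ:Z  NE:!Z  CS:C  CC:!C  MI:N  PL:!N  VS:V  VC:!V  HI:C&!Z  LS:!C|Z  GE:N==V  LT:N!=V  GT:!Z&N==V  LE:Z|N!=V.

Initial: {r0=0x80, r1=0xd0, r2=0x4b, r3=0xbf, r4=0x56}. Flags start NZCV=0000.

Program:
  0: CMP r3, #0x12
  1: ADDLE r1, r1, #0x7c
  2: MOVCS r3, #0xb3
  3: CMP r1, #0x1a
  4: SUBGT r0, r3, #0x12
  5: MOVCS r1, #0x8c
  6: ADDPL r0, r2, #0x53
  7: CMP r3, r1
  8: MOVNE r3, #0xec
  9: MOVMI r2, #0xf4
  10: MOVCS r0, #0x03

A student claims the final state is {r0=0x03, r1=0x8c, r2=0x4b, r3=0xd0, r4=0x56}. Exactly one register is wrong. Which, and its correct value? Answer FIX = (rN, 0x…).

FIX = (r3, 0xec)

[0] flags=1010 → (cmp)
[1] flags=1010 LE?T → r1=0x4c
[2] flags=1010 CS?T → r3=0xb3
[3] flags=0010 → (cmp)
[4] flags=0010 GT?T → r0=0xa1
[5] flags=0010 CS?T → r1=0x8c
[6] flags=0010 PL?T → r0=0x9e
[7] flags=0010 → (cmp)
[8] flags=0010 NE?T → r3=0xec
[9] flags=0010 MI?F → skip
[10] flags=0010 CS?T → r0=0x03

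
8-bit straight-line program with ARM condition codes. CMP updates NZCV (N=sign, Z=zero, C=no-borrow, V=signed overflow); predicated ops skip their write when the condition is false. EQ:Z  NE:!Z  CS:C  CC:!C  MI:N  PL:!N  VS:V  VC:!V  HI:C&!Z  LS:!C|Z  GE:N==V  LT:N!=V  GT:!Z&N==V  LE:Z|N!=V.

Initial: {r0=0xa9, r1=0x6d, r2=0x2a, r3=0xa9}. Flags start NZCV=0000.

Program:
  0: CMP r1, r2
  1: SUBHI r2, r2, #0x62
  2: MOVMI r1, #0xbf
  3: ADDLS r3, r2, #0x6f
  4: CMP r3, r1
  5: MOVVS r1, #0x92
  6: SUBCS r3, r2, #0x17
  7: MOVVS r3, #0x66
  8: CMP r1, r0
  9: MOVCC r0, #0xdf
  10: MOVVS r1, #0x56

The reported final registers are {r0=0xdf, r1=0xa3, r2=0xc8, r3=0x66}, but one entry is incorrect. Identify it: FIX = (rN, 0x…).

[0] flags=0010 → (cmp)
[1] flags=0010 HI?T → r2=0xc8
[2] flags=0010 MI?F → skip
[3] flags=0010 LS?F → skip
[4] flags=0011 → (cmp)
[5] flags=0011 VS?T → r1=0x92
[6] flags=0011 CS?T → r3=0xb1
[7] flags=0011 VS?T → r3=0x66
[8] flags=1000 → (cmp)
[9] flags=1000 CC?T → r0=0xdf
[10] flags=1000 VS?F → skip

FIX = (r1, 0x92)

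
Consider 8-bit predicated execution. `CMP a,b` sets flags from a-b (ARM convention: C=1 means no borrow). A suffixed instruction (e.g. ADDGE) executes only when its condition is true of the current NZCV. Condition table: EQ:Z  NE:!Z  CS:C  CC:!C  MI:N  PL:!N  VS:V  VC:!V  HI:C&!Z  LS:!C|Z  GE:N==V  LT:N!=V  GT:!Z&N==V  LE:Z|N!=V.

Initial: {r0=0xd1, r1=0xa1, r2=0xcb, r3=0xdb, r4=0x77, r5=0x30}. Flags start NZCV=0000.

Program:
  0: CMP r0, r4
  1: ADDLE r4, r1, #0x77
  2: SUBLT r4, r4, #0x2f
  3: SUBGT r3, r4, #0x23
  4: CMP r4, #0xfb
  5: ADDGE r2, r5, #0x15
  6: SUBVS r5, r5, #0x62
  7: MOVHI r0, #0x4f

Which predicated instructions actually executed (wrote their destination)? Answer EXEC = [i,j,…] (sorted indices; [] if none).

EXEC = [1,2]

0: ✓ CMP  NZCV=0011
1: ✓ ADDLE  r4←0x18
2: ✓ SUBLT  r4←0xe9
3: · SUBGT
4: ✓ CMP  NZCV=1000
5: · ADDGE
6: · SUBVS
7: · MOVHI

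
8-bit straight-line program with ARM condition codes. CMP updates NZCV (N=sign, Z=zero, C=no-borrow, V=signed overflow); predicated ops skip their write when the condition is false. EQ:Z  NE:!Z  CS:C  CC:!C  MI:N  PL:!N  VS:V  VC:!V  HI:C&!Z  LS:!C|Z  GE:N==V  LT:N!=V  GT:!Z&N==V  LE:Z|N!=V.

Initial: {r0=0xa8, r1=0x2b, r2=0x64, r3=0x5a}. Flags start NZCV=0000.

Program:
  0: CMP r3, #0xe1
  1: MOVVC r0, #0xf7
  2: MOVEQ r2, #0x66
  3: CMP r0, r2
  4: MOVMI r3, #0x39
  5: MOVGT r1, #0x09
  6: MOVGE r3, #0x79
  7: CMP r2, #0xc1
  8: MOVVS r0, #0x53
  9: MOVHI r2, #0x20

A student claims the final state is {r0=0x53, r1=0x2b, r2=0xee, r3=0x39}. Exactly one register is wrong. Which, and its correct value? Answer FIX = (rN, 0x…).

0: ✓ CMP  NZCV=0000
1: ✓ MOVVC  r0←0xf7
2: · MOVEQ
3: ✓ CMP  NZCV=1010
4: ✓ MOVMI  r3←0x39
5: · MOVGT
6: · MOVGE
7: ✓ CMP  NZCV=1001
8: ✓ MOVVS  r0←0x53
9: · MOVHI

FIX = (r2, 0x64)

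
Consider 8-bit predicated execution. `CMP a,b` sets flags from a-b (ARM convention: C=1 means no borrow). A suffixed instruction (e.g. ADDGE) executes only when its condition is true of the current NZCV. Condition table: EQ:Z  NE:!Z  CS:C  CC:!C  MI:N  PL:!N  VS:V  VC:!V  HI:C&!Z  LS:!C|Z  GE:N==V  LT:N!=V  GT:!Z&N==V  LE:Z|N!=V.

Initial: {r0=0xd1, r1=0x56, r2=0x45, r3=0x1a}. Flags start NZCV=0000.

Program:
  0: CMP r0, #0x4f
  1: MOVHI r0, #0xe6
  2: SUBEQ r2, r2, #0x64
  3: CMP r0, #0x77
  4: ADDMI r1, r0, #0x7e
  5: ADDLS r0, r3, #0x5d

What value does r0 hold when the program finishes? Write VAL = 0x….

0: ✓ CMP  NZCV=1010
1: ✓ MOVHI  r0←0xe6
2: · SUBEQ
3: ✓ CMP  NZCV=0011
4: · ADDMI
5: · ADDLS

VAL = 0xe6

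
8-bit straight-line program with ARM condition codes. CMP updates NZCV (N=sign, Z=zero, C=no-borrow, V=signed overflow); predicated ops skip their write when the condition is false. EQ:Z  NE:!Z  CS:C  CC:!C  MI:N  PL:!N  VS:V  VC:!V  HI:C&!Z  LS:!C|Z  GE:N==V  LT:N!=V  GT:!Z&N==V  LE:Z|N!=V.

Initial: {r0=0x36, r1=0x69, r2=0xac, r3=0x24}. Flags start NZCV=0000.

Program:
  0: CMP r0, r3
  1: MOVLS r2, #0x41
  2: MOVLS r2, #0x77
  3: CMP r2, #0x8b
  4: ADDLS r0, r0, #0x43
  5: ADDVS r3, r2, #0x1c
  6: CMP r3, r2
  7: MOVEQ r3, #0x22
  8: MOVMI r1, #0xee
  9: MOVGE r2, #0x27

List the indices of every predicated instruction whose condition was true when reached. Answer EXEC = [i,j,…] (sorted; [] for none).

0: ✓ CMP  NZCV=0010
1: · MOVLS
2: · MOVLS
3: ✓ CMP  NZCV=0010
4: · ADDLS
5: · ADDVS
6: ✓ CMP  NZCV=0000
7: · MOVEQ
8: · MOVMI
9: ✓ MOVGE  r2←0x27

EXEC = [9]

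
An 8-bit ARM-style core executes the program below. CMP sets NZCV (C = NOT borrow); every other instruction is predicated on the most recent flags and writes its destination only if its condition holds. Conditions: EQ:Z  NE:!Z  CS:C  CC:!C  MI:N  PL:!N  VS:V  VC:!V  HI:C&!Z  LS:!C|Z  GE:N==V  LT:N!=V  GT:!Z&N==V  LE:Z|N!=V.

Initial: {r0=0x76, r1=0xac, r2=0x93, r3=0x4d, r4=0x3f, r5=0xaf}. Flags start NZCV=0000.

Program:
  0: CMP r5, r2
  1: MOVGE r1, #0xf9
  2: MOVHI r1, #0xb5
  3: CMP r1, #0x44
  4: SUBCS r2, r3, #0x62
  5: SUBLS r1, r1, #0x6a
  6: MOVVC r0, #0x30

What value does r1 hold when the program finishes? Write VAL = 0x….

VAL = 0xb5

[0] flags=0010 → (cmp)
[1] flags=0010 GE?T → r1=0xf9
[2] flags=0010 HI?T → r1=0xb5
[3] flags=0011 → (cmp)
[4] flags=0011 CS?T → r2=0xeb
[5] flags=0011 LS?F → skip
[6] flags=0011 VC?F → skip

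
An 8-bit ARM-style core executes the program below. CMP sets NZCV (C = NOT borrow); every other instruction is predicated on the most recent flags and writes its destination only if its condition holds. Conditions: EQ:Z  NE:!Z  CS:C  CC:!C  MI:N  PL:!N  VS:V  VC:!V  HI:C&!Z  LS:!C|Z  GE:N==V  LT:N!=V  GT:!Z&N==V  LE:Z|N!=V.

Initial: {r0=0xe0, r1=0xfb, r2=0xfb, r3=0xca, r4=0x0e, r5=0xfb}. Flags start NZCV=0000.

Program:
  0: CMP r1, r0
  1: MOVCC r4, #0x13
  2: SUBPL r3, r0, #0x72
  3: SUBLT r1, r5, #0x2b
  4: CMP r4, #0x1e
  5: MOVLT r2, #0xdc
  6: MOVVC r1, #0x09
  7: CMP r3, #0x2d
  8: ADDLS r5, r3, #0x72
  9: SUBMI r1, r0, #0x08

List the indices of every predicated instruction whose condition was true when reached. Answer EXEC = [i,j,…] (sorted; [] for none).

[0] flags=0010 → (cmp)
[1] flags=0010 CC?F → skip
[2] flags=0010 PL?T → r3=0x6e
[3] flags=0010 LT?F → skip
[4] flags=1000 → (cmp)
[5] flags=1000 LT?T → r2=0xdc
[6] flags=1000 VC?T → r1=0x09
[7] flags=0010 → (cmp)
[8] flags=0010 LS?F → skip
[9] flags=0010 MI?F → skip

EXEC = [2,5,6]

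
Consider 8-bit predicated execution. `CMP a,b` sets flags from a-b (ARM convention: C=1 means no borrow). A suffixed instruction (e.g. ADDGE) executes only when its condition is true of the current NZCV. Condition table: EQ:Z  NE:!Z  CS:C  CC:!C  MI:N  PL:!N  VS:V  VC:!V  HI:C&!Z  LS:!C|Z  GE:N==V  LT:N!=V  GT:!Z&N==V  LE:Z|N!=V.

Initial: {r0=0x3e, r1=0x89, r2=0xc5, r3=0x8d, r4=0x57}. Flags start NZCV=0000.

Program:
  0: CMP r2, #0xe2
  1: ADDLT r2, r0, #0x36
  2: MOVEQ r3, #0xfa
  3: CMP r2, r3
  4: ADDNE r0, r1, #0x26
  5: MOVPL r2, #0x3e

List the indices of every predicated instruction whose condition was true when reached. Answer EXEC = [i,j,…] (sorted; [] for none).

EXEC = [1,4]

0: ✓ CMP  NZCV=1000
1: ✓ ADDLT  r2←0x74
2: · MOVEQ
3: ✓ CMP  NZCV=1001
4: ✓ ADDNE  r0←0xaf
5: · MOVPL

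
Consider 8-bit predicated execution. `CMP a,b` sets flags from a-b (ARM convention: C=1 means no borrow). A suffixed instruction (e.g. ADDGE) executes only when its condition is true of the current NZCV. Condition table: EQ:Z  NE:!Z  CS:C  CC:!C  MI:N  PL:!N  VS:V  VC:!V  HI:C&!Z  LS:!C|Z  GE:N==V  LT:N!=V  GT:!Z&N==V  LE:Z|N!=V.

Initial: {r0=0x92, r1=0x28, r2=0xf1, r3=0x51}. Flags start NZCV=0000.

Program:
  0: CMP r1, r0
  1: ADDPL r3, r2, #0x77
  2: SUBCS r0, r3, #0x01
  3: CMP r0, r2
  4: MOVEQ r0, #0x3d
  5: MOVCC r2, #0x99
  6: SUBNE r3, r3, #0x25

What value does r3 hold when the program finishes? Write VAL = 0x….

[0] flags=1001 → (cmp)
[1] flags=1001 PL?F → skip
[2] flags=1001 CS?F → skip
[3] flags=1000 → (cmp)
[4] flags=1000 EQ?F → skip
[5] flags=1000 CC?T → r2=0x99
[6] flags=1000 NE?T → r3=0x2c

VAL = 0x2c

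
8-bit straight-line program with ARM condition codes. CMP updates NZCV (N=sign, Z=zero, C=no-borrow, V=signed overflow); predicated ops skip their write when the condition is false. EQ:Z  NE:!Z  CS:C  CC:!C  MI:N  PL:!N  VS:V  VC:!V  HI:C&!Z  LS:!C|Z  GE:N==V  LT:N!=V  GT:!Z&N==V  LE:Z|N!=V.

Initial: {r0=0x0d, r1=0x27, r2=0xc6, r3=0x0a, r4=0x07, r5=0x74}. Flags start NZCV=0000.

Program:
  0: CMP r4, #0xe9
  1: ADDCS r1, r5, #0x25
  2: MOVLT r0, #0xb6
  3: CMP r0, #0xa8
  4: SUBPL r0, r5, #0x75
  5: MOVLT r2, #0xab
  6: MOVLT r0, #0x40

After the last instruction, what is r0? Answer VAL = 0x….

0: ✓ CMP  NZCV=0000
1: · ADDCS
2: · MOVLT
3: ✓ CMP  NZCV=0000
4: ✓ SUBPL  r0←0xff
5: · MOVLT
6: · MOVLT

VAL = 0xff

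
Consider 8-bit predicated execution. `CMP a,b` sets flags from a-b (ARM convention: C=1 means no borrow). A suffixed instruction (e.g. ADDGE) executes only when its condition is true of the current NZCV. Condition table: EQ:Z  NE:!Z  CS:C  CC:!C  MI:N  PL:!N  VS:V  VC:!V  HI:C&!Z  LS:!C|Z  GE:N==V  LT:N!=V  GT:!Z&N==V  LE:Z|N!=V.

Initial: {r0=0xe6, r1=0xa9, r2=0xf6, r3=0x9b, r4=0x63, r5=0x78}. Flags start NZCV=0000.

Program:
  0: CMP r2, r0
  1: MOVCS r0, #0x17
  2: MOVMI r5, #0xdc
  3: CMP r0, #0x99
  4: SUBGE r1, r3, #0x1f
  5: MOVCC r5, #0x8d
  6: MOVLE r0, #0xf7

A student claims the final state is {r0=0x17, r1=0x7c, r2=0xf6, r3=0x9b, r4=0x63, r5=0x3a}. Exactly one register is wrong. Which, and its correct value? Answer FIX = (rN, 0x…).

0: ✓ CMP  NZCV=0010
1: ✓ MOVCS  r0←0x17
2: · MOVMI
3: ✓ CMP  NZCV=0000
4: ✓ SUBGE  r1←0x7c
5: ✓ MOVCC  r5←0x8d
6: · MOVLE

FIX = (r5, 0x8d)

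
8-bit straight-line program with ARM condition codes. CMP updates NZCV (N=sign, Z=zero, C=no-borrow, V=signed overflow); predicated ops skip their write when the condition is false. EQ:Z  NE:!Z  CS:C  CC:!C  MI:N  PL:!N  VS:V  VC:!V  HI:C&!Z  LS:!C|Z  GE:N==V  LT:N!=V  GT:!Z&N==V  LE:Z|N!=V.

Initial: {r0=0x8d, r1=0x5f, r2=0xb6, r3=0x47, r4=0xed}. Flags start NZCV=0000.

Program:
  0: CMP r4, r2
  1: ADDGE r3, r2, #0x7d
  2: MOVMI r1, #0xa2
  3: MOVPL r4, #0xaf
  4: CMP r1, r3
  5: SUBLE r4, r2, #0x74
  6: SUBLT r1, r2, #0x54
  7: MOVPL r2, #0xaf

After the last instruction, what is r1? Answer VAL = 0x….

[0] flags=0010 → (cmp)
[1] flags=0010 GE?T → r3=0x33
[2] flags=0010 MI?F → skip
[3] flags=0010 PL?T → r4=0xaf
[4] flags=0010 → (cmp)
[5] flags=0010 LE?F → skip
[6] flags=0010 LT?F → skip
[7] flags=0010 PL?T → r2=0xaf

VAL = 0x5f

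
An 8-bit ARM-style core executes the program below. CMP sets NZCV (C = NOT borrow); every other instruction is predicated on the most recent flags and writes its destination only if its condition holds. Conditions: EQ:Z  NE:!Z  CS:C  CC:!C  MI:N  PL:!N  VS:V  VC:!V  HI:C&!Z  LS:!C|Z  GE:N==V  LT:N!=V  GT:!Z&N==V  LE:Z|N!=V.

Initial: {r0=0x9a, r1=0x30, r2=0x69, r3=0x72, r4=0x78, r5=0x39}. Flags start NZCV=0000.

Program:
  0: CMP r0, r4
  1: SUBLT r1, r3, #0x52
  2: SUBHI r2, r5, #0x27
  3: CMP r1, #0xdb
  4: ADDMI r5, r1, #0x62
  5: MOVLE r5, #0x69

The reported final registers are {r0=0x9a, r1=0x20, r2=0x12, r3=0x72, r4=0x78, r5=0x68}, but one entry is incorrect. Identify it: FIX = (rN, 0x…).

0: ✓ CMP  NZCV=0011
1: ✓ SUBLT  r1←0x20
2: ✓ SUBHI  r2←0x12
3: ✓ CMP  NZCV=0000
4: · ADDMI
5: · MOVLE

FIX = (r5, 0x39)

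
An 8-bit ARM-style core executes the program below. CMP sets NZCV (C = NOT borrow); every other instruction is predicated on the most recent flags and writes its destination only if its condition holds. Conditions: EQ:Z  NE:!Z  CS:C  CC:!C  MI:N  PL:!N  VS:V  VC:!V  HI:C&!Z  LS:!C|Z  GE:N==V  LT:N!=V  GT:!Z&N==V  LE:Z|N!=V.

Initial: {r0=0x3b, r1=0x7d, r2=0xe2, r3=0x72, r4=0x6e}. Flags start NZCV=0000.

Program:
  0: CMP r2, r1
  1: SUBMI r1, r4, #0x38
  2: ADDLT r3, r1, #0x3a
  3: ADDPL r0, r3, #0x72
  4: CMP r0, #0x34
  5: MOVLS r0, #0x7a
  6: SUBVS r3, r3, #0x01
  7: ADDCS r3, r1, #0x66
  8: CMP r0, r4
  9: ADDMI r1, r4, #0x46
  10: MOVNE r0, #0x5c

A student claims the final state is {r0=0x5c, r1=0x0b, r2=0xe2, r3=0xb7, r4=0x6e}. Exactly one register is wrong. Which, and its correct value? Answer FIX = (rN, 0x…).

FIX = (r1, 0x7d)

[0] flags=0011 → (cmp)
[1] flags=0011 MI?F → skip
[2] flags=0011 LT?T → r3=0xb7
[3] flags=0011 PL?T → r0=0x29
[4] flags=1000 → (cmp)
[5] flags=1000 LS?T → r0=0x7a
[6] flags=1000 VS?F → skip
[7] flags=1000 CS?F → skip
[8] flags=0010 → (cmp)
[9] flags=0010 MI?F → skip
[10] flags=0010 NE?T → r0=0x5c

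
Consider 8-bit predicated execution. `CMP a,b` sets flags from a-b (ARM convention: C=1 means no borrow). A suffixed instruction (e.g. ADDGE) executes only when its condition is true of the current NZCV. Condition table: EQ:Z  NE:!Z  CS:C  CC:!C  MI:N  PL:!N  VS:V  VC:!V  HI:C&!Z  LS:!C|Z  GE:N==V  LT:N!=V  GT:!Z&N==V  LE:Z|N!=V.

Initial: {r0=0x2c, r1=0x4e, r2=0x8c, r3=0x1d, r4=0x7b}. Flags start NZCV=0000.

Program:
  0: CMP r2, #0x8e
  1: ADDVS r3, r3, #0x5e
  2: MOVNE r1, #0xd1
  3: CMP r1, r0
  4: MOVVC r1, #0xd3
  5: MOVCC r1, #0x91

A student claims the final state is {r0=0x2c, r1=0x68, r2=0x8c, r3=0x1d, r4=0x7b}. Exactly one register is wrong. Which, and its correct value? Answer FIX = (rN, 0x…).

FIX = (r1, 0xd3)

0: ✓ CMP  NZCV=1000
1: · ADDVS
2: ✓ MOVNE  r1←0xd1
3: ✓ CMP  NZCV=1010
4: ✓ MOVVC  r1←0xd3
5: · MOVCC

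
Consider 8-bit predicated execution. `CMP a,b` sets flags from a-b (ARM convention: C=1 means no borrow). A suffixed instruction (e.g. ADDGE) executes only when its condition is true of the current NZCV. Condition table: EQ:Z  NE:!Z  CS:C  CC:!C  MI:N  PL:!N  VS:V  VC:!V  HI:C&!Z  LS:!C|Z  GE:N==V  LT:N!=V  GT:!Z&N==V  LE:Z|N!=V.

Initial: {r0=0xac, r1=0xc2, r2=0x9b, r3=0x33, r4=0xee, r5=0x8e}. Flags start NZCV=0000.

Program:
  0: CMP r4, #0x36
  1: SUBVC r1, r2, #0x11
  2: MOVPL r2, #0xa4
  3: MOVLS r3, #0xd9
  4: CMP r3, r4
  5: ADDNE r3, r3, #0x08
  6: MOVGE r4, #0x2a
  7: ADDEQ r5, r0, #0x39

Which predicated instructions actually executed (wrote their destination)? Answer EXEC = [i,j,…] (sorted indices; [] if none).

0: ✓ CMP  NZCV=1010
1: ✓ SUBVC  r1←0x8a
2: · MOVPL
3: · MOVLS
4: ✓ CMP  NZCV=0000
5: ✓ ADDNE  r3←0x3b
6: ✓ MOVGE  r4←0x2a
7: · ADDEQ

EXEC = [1,5,6]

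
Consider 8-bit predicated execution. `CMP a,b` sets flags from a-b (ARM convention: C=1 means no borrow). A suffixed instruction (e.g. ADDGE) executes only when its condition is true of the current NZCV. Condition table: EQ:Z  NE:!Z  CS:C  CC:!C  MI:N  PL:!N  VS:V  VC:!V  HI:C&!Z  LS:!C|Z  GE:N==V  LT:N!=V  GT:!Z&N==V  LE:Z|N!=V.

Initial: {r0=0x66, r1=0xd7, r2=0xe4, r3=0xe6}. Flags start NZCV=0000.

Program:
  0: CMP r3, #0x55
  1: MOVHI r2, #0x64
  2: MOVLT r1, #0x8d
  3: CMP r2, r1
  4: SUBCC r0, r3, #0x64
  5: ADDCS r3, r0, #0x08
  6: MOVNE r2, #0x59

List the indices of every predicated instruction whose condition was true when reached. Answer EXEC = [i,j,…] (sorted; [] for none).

0: ✓ CMP  NZCV=1010
1: ✓ MOVHI  r2←0x64
2: ✓ MOVLT  r1←0x8d
3: ✓ CMP  NZCV=1001
4: ✓ SUBCC  r0←0x82
5: · ADDCS
6: ✓ MOVNE  r2←0x59

EXEC = [1,2,4,6]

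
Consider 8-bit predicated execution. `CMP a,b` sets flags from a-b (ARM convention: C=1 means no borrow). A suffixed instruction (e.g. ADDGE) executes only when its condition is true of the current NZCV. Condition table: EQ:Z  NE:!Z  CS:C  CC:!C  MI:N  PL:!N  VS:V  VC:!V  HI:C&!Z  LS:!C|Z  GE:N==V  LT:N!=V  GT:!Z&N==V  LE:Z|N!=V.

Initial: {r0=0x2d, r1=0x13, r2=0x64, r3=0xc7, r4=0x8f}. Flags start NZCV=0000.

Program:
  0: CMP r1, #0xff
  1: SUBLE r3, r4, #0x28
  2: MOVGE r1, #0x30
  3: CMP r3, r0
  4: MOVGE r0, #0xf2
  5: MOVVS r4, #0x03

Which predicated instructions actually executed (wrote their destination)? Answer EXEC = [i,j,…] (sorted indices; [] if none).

EXEC = [2]

0: ✓ CMP  NZCV=0000
1: · SUBLE
2: ✓ MOVGE  r1←0x30
3: ✓ CMP  NZCV=1010
4: · MOVGE
5: · MOVVS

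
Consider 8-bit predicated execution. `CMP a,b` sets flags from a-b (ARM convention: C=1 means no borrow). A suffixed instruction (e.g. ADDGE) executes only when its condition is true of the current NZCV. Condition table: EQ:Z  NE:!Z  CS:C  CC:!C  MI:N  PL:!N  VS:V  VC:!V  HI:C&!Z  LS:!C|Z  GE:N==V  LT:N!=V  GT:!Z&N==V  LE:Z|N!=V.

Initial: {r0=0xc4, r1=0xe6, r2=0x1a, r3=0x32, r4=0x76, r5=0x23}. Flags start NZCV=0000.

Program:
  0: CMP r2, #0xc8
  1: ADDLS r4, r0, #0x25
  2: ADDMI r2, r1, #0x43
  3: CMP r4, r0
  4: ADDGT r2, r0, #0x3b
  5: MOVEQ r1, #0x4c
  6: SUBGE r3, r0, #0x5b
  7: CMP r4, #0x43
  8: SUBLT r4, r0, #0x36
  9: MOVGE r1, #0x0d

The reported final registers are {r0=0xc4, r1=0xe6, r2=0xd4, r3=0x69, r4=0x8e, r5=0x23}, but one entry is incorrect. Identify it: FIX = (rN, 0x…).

FIX = (r2, 0xff)

[0] flags=0000 → (cmp)
[1] flags=0000 LS?T → r4=0xe9
[2] flags=0000 MI?F → skip
[3] flags=0010 → (cmp)
[4] flags=0010 GT?T → r2=0xff
[5] flags=0010 EQ?F → skip
[6] flags=0010 GE?T → r3=0x69
[7] flags=1010 → (cmp)
[8] flags=1010 LT?T → r4=0x8e
[9] flags=1010 GE?F → skip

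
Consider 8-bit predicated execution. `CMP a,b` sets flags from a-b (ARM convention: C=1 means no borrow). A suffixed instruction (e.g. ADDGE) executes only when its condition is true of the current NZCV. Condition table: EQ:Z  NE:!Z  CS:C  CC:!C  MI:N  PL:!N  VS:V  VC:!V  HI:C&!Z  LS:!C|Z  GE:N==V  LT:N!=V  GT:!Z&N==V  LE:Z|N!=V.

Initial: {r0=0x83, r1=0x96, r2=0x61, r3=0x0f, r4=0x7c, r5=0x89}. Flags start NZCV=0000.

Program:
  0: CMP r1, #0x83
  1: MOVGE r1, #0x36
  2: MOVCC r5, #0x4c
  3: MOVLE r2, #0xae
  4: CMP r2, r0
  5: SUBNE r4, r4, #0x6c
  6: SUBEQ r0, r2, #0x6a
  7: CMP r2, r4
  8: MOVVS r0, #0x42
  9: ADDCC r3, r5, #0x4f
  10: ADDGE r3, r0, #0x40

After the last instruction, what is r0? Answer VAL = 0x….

VAL = 0x83

0: ✓ CMP  NZCV=0010
1: ✓ MOVGE  r1←0x36
2: · MOVCC
3: · MOVLE
4: ✓ CMP  NZCV=1001
5: ✓ SUBNE  r4←0x10
6: · SUBEQ
7: ✓ CMP  NZCV=0010
8: · MOVVS
9: · ADDCC
10: ✓ ADDGE  r3←0xc3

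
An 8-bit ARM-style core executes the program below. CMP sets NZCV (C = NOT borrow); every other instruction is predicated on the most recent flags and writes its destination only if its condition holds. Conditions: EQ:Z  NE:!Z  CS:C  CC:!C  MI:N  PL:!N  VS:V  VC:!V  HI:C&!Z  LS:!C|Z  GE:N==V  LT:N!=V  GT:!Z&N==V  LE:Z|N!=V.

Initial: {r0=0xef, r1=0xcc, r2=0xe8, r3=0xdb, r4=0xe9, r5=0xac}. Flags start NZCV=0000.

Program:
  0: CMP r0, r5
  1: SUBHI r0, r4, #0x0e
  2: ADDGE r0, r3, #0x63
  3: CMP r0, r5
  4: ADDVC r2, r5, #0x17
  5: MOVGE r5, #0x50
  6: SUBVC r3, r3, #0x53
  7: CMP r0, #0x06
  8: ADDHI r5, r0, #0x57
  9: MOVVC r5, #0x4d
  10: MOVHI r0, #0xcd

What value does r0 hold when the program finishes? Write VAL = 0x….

[0] flags=0010 → (cmp)
[1] flags=0010 HI?T → r0=0xdb
[2] flags=0010 GE?T → r0=0x3e
[3] flags=1001 → (cmp)
[4] flags=1001 VC?F → skip
[5] flags=1001 GE?T → r5=0x50
[6] flags=1001 VC?F → skip
[7] flags=0010 → (cmp)
[8] flags=0010 HI?T → r5=0x95
[9] flags=0010 VC?T → r5=0x4d
[10] flags=0010 HI?T → r0=0xcd

VAL = 0xcd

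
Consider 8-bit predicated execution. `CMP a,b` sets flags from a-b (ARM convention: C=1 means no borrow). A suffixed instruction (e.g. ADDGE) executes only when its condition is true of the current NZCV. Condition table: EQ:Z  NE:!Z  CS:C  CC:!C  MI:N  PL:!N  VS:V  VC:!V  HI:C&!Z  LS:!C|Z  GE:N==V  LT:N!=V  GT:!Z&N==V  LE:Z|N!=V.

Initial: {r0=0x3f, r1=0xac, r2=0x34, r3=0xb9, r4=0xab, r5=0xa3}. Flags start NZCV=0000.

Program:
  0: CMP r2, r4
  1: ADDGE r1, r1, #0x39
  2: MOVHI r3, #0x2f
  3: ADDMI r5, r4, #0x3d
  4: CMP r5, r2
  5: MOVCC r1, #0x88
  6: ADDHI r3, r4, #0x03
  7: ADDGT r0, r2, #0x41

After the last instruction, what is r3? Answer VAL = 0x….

0: ✓ CMP  NZCV=1001
1: ✓ ADDGE  r1←0xe5
2: · MOVHI
3: ✓ ADDMI  r5←0xe8
4: ✓ CMP  NZCV=1010
5: · MOVCC
6: ✓ ADDHI  r3←0xae
7: · ADDGT

VAL = 0xae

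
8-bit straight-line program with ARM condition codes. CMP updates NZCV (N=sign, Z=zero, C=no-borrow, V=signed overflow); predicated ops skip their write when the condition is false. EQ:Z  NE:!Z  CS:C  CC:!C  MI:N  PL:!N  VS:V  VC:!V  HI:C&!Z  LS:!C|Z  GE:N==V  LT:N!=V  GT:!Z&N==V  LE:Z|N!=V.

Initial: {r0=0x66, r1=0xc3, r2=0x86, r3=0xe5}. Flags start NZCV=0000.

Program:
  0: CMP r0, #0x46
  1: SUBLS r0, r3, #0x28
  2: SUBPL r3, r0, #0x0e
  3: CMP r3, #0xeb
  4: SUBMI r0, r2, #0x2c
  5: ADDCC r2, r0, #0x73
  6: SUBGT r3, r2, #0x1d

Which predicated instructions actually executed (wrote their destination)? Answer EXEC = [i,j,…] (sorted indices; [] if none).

EXEC = [2,5,6]

0: ✓ CMP  NZCV=0010
1: · SUBLS
2: ✓ SUBPL  r3←0x58
3: ✓ CMP  NZCV=0000
4: · SUBMI
5: ✓ ADDCC  r2←0xd9
6: ✓ SUBGT  r3←0xbc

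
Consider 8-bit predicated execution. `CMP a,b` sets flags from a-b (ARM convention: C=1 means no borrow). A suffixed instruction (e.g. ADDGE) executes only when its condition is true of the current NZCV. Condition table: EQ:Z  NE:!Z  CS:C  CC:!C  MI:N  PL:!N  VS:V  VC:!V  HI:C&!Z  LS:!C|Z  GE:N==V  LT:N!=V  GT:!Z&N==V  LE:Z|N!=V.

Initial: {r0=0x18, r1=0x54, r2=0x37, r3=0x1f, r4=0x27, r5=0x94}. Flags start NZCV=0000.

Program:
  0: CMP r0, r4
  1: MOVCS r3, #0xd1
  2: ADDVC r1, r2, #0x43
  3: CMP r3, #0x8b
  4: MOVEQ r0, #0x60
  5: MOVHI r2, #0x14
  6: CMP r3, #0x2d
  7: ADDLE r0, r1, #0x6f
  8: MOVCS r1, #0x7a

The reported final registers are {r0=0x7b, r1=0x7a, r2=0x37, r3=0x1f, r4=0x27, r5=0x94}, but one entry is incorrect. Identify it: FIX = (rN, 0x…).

0: ✓ CMP  NZCV=1000
1: · MOVCS
2: ✓ ADDVC  r1←0x7a
3: ✓ CMP  NZCV=1001
4: · MOVEQ
5: · MOVHI
6: ✓ CMP  NZCV=1000
7: ✓ ADDLE  r0←0xe9
8: · MOVCS

FIX = (r0, 0xe9)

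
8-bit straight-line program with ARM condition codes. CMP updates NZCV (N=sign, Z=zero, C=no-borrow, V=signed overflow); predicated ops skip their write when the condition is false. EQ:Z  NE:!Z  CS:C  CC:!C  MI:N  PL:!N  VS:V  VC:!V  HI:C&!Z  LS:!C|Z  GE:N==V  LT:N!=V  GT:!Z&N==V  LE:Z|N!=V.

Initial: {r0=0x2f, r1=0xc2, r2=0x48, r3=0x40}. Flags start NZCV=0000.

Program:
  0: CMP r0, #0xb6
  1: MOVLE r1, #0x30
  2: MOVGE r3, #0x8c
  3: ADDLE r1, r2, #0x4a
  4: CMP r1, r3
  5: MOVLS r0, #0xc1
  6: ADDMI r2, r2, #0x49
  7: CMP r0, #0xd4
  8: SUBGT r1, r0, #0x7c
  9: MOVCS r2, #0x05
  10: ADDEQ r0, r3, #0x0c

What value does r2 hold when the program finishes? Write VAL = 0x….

VAL = 0x48

0: ✓ CMP  NZCV=0000
1: · MOVLE
2: ✓ MOVGE  r3←0x8c
3: · ADDLE
4: ✓ CMP  NZCV=0010
5: · MOVLS
6: · ADDMI
7: ✓ CMP  NZCV=0000
8: ✓ SUBGT  r1←0xb3
9: · MOVCS
10: · ADDEQ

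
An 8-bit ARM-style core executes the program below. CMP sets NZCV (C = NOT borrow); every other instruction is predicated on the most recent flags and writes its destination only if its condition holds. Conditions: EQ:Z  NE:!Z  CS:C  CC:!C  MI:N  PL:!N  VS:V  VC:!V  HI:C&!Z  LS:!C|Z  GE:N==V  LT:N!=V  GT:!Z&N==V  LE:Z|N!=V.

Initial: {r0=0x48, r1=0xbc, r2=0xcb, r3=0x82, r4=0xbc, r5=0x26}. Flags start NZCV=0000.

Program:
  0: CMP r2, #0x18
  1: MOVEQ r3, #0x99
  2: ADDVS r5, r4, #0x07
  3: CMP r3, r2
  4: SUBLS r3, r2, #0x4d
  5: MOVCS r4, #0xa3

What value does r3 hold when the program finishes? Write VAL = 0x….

0: ✓ CMP  NZCV=1010
1: · MOVEQ
2: · ADDVS
3: ✓ CMP  NZCV=1000
4: ✓ SUBLS  r3←0x7e
5: · MOVCS

VAL = 0x7e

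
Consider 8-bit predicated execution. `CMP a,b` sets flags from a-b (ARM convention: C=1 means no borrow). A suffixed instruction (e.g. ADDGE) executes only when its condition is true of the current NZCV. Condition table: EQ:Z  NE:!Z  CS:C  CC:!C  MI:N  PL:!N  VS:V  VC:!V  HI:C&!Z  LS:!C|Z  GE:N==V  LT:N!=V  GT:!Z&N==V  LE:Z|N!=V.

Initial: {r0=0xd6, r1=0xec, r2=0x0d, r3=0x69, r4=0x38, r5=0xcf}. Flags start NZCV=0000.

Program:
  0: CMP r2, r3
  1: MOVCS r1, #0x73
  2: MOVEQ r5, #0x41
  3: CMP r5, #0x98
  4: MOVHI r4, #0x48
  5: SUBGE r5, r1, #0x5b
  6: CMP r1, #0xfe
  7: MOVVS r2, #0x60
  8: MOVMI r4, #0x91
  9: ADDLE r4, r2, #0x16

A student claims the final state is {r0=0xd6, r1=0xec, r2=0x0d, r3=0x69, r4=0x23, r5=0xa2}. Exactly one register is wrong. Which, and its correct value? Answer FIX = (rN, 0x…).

FIX = (r5, 0x91)

0: ✓ CMP  NZCV=1000
1: · MOVCS
2: · MOVEQ
3: ✓ CMP  NZCV=0010
4: ✓ MOVHI  r4←0x48
5: ✓ SUBGE  r5←0x91
6: ✓ CMP  NZCV=1000
7: · MOVVS
8: ✓ MOVMI  r4←0x91
9: ✓ ADDLE  r4←0x23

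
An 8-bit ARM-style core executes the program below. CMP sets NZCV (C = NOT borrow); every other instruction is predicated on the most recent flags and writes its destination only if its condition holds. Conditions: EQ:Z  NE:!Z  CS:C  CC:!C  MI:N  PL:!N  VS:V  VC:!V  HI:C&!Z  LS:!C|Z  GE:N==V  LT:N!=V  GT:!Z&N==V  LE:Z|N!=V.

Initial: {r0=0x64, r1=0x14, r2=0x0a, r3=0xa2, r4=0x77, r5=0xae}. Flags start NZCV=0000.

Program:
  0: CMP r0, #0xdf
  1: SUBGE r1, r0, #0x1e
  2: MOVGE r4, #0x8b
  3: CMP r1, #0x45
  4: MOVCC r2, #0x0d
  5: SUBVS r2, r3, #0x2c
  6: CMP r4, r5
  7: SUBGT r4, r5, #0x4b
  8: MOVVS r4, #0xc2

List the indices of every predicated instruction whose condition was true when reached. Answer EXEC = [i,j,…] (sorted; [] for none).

EXEC = [1,2]

0: ✓ CMP  NZCV=1001
1: ✓ SUBGE  r1←0x46
2: ✓ MOVGE  r4←0x8b
3: ✓ CMP  NZCV=0010
4: · MOVCC
5: · SUBVS
6: ✓ CMP  NZCV=1000
7: · SUBGT
8: · MOVVS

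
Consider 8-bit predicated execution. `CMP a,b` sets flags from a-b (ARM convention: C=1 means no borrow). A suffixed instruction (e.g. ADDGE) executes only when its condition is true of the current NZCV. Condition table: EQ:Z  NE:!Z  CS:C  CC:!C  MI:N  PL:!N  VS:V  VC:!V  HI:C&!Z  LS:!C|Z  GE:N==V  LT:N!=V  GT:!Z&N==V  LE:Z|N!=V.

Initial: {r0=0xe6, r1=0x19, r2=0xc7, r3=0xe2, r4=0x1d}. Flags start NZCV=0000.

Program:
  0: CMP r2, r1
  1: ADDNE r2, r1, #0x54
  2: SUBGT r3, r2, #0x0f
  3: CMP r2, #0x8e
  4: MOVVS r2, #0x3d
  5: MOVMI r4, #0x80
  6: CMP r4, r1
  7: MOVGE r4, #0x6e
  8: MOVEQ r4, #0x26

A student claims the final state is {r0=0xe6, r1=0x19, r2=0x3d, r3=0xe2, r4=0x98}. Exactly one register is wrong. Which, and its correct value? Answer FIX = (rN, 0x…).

0: ✓ CMP  NZCV=1010
1: ✓ ADDNE  r2←0x6d
2: · SUBGT
3: ✓ CMP  NZCV=1001
4: ✓ MOVVS  r2←0x3d
5: ✓ MOVMI  r4←0x80
6: ✓ CMP  NZCV=0011
7: · MOVGE
8: · MOVEQ

FIX = (r4, 0x80)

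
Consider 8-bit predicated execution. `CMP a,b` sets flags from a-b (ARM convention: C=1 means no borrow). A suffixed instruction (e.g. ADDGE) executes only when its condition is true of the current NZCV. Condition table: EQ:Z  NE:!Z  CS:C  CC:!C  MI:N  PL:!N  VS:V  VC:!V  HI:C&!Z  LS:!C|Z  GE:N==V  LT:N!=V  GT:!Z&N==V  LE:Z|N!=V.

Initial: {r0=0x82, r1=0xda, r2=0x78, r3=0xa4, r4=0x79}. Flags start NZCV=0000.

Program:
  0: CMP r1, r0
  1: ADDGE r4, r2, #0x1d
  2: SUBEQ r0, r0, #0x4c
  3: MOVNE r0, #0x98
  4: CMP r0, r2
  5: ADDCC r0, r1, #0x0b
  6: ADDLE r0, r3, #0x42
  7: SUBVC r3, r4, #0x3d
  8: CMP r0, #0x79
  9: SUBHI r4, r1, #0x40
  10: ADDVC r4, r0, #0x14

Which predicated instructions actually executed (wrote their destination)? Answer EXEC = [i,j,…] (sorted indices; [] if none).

0: ✓ CMP  NZCV=0010
1: ✓ ADDGE  r4←0x95
2: · SUBEQ
3: ✓ MOVNE  r0←0x98
4: ✓ CMP  NZCV=0011
5: · ADDCC
6: ✓ ADDLE  r0←0xe6
7: · SUBVC
8: ✓ CMP  NZCV=0011
9: ✓ SUBHI  r4←0x9a
10: · ADDVC

EXEC = [1,3,6,9]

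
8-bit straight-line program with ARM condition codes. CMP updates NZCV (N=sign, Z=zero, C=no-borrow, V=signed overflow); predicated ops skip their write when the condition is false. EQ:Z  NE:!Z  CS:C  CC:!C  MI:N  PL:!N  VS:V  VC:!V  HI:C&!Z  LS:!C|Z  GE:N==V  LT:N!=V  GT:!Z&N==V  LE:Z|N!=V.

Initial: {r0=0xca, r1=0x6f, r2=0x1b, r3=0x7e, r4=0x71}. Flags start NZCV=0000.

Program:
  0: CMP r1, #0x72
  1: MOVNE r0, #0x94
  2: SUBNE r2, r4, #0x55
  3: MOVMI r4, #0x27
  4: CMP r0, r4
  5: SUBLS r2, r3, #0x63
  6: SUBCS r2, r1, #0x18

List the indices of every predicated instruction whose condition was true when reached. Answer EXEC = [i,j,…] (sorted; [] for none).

EXEC = [1,2,3,6]

0: ✓ CMP  NZCV=1000
1: ✓ MOVNE  r0←0x94
2: ✓ SUBNE  r2←0x1c
3: ✓ MOVMI  r4←0x27
4: ✓ CMP  NZCV=0011
5: · SUBLS
6: ✓ SUBCS  r2←0x57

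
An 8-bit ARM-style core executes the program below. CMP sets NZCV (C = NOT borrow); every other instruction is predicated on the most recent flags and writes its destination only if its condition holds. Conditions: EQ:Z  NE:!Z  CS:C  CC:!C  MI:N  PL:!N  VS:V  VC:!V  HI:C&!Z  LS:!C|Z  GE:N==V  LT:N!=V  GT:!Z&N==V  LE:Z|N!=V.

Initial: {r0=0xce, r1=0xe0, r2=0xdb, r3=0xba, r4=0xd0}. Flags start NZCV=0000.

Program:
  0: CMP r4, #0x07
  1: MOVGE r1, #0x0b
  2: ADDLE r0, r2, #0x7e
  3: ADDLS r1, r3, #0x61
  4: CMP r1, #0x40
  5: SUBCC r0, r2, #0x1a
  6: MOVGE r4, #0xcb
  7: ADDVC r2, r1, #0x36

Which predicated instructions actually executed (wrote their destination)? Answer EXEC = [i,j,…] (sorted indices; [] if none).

EXEC = [2,7]

0: ✓ CMP  NZCV=1010
1: · MOVGE
2: ✓ ADDLE  r0←0x59
3: · ADDLS
4: ✓ CMP  NZCV=1010
5: · SUBCC
6: · MOVGE
7: ✓ ADDVC  r2←0x16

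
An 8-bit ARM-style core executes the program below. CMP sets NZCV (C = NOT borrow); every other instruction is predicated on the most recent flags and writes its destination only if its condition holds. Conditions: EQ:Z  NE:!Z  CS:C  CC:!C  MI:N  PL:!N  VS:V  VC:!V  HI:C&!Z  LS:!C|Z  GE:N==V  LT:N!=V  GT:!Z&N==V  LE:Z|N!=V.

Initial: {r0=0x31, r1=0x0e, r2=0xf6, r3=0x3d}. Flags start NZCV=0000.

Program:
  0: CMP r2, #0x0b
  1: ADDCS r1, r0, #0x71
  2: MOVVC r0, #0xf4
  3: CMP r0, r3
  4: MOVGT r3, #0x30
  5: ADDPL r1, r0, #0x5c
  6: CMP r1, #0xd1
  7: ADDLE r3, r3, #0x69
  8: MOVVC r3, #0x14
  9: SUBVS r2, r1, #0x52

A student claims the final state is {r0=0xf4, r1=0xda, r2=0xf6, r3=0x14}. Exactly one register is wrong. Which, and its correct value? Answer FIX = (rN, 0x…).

0: ✓ CMP  NZCV=1010
1: ✓ ADDCS  r1←0xa2
2: ✓ MOVVC  r0←0xf4
3: ✓ CMP  NZCV=1010
4: · MOVGT
5: · ADDPL
6: ✓ CMP  NZCV=1000
7: ✓ ADDLE  r3←0xa6
8: ✓ MOVVC  r3←0x14
9: · SUBVS

FIX = (r1, 0xa2)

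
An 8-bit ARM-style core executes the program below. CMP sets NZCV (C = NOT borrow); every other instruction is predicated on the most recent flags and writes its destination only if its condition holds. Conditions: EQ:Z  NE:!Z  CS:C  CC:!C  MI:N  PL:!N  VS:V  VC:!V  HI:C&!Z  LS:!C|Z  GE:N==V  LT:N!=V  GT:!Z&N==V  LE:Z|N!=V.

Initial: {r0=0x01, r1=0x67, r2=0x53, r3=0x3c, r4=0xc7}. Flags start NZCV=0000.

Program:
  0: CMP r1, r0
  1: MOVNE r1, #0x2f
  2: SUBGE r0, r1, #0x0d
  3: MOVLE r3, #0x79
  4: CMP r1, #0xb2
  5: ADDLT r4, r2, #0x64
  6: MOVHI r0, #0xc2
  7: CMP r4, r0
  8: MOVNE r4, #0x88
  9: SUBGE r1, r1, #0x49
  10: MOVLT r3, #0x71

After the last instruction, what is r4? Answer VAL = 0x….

VAL = 0x88

0: ✓ CMP  NZCV=0010
1: ✓ MOVNE  r1←0x2f
2: ✓ SUBGE  r0←0x22
3: · MOVLE
4: ✓ CMP  NZCV=0000
5: · ADDLT
6: · MOVHI
7: ✓ CMP  NZCV=1010
8: ✓ MOVNE  r4←0x88
9: · SUBGE
10: ✓ MOVLT  r3←0x71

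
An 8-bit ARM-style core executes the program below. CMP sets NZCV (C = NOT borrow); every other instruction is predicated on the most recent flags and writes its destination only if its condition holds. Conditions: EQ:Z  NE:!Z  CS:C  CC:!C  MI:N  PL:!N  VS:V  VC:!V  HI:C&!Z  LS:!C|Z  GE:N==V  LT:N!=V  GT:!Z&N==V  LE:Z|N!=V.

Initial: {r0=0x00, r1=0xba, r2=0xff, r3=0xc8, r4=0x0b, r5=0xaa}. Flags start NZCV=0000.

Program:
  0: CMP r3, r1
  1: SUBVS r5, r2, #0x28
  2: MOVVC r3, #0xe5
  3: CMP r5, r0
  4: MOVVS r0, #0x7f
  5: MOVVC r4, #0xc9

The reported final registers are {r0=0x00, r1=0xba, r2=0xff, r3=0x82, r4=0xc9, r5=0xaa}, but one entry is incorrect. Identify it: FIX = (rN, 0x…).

FIX = (r3, 0xe5)

0: ✓ CMP  NZCV=0010
1: · SUBVS
2: ✓ MOVVC  r3←0xe5
3: ✓ CMP  NZCV=1010
4: · MOVVS
5: ✓ MOVVC  r4←0xc9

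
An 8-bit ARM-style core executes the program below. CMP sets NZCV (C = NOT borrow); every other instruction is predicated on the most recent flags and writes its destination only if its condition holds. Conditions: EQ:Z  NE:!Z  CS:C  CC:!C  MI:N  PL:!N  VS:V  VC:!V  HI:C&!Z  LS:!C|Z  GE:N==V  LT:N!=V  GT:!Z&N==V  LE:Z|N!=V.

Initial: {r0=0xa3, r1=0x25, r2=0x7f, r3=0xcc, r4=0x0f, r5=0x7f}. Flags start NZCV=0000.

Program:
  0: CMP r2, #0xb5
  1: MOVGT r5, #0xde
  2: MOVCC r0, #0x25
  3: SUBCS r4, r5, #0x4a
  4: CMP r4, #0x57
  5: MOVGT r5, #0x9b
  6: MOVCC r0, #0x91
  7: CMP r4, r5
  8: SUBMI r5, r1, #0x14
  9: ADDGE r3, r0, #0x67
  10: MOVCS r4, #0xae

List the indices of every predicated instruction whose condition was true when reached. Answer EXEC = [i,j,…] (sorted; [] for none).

0: ✓ CMP  NZCV=1001
1: ✓ MOVGT  r5←0xde
2: ✓ MOVCC  r0←0x25
3: · SUBCS
4: ✓ CMP  NZCV=1000
5: · MOVGT
6: ✓ MOVCC  r0←0x91
7: ✓ CMP  NZCV=0000
8: · SUBMI
9: ✓ ADDGE  r3←0xf8
10: · MOVCS

EXEC = [1,2,6,9]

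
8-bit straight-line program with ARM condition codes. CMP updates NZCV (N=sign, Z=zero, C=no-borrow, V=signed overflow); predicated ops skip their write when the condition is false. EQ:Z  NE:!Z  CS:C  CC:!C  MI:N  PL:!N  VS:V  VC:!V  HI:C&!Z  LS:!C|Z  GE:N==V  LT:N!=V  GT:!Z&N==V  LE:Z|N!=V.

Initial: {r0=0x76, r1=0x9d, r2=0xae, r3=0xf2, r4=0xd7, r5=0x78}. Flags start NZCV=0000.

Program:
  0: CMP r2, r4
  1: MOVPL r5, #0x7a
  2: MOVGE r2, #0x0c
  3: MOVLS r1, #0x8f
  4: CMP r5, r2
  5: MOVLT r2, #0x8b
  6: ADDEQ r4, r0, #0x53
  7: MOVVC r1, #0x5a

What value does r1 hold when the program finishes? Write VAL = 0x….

0: ✓ CMP  NZCV=1000
1: · MOVPL
2: · MOVGE
3: ✓ MOVLS  r1←0x8f
4: ✓ CMP  NZCV=1001
5: · MOVLT
6: · ADDEQ
7: · MOVVC

VAL = 0x8f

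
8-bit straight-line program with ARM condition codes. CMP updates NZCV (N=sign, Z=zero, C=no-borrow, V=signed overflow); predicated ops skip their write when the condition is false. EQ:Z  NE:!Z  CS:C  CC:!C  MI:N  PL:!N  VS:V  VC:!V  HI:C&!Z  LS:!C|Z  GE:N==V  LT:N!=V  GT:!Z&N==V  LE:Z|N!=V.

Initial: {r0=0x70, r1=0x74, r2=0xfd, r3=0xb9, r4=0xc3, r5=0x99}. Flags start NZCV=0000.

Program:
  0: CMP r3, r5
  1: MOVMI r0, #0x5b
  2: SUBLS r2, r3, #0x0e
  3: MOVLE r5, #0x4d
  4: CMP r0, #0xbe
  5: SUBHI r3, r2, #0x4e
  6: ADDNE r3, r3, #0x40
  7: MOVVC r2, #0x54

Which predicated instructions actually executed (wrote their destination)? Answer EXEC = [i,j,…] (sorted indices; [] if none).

EXEC = [6]

[0] flags=0010 → (cmp)
[1] flags=0010 MI?F → skip
[2] flags=0010 LS?F → skip
[3] flags=0010 LE?F → skip
[4] flags=1001 → (cmp)
[5] flags=1001 HI?F → skip
[6] flags=1001 NE?T → r3=0xf9
[7] flags=1001 VC?F → skip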